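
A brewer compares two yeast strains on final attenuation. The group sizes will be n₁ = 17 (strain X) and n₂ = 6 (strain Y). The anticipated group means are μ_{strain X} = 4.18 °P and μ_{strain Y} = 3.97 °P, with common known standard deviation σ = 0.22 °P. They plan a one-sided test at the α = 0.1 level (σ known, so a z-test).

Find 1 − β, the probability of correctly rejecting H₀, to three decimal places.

Standardized effect: d = |μ_{strain X} − μ_{strain Y}| / σ = |4.18 − 3.97| / 0.22 = 0.9545
Noncentrality parameter: δ = d / √(1/n₁ + 1/n₂) = 0.9545 / √(1/17 + 1/6) = 2.0102
Critical value for a one-sided test at α = 0.1: z_α = 1.282.
Power = P(Z > 1.282 − δ) = Φ(0.729) = 0.7669.

Power ≈ 0.767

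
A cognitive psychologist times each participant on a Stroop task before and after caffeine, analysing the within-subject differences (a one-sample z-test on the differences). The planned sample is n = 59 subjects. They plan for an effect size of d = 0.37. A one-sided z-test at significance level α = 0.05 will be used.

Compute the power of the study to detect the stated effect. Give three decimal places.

Noncentrality parameter: δ = d·√n = 0.37 × √59 = 2.8420
One-sided α = 0.05 → critical value z_{0.05} = 1.645.
Power = Φ(δ − 1.645) = Φ(1.197) = 0.8844.

Power ≈ 0.884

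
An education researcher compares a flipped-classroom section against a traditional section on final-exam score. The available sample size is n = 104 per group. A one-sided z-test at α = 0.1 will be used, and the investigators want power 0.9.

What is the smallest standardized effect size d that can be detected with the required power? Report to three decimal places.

d ≈ 0.355

Required noncentrality: δ = z_{0.1} + z_{0.10} = 1.282 + 1.282 = 2.563.
δ = d·√(n/2) ⇒ d = δ/√(n/2) = 2.563/√(104/2) = 0.3554.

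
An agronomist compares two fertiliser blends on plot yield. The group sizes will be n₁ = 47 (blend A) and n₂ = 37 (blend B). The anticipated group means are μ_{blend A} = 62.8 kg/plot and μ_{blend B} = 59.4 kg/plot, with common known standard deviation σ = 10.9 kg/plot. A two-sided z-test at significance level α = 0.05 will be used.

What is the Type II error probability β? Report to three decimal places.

β ≈ 0.705

Standardized effect: d = |μ_{blend A} − μ_{blend B}| / σ = |62.8 − 59.4| / 10.9 = 0.3119
Noncentrality parameter: δ = d / √(1/n₁ + 1/n₂) = 0.3119 / √(1/47 + 1/37) = 1.4193
Critical value for a two-sided test at α = 0.05: z_{α/2} = 1.960.
Power = Φ(δ − 1.960) + Φ(−δ − 1.960) = Φ(-0.541) + Φ(-3.379) = 0.2944 + 0.0004 = 0.2947.
Type II error: β = 1 − power = 1 − 0.2947 = 0.7053.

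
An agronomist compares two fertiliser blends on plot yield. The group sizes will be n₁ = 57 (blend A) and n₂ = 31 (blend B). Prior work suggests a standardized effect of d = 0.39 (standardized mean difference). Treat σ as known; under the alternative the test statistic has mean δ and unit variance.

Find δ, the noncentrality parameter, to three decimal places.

δ ≈ 1.748

δ = d / √(1/n₁ + 1/n₂) = 0.39 / √(1/57 + 1/31) = 1.7476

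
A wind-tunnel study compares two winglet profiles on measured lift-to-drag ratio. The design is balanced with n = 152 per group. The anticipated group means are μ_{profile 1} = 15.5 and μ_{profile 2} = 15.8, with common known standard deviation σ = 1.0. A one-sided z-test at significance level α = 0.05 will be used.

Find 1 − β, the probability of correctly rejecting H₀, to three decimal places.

Standardized effect: d = |μ_{profile 1} − μ_{profile 2}| / σ = |15.5 − 15.8| / 1.0 = 0.3000
Noncentrality parameter: δ = d·√(n/2) = 0.3000 × √(152/2) = 2.6153
One-sided α = 0.05 → critical value z_{0.05} = 1.645.
Power = Φ(δ − 1.645) = Φ(0.970) = 0.8341.

Power ≈ 0.834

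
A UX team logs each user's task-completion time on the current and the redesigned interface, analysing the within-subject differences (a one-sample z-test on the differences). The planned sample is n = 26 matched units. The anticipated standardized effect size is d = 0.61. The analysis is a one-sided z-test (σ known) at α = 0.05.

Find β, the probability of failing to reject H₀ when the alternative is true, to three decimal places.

Noncentrality parameter: δ = d·√n = 0.61 × √26 = 3.1104
One-sided α = 0.05 → critical value z_{0.05} = 1.645.
Power = P(Z > 1.645 − δ) = Φ(1.466) = 0.9286.
Type II error: β = 1 − power = 1 − 0.9286 = 0.0714.

β ≈ 0.071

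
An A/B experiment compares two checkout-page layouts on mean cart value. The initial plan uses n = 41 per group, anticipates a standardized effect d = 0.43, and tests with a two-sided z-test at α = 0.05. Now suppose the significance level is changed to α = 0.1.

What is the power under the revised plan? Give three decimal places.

δ = d·√(n/2) = 0.43 × √(41/2) = 1.9469 (unchanged). New critical value: z_{0.05} = 1.645.
Revised power = Φ(δ − 1.645) + Φ(−δ − 1.645) = Φ(0.302) + Φ(-3.592) = 0.6187 + 0.0002 = 0.6189.

Power ≈ 0.619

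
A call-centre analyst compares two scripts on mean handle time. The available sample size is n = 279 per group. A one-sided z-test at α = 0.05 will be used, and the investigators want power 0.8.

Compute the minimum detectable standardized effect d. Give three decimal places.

Need Φ(δ − 1.645) = 0.8, so δ = 1.645 + 0.842 = 2.486.
δ = d·√(n/2) ⇒ d = δ/√(n/2) = 2.486/√(279/2) = 0.2105.

d ≈ 0.211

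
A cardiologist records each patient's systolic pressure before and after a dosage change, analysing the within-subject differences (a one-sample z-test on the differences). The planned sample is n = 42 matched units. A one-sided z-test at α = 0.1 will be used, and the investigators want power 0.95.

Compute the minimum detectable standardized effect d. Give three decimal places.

Required noncentrality: δ = z_{0.1} + z_{0.05} = 1.282 + 1.645 = 2.926.
δ = d·√n ⇒ d = δ/√n = 2.926/√42 = 0.4516.

d ≈ 0.452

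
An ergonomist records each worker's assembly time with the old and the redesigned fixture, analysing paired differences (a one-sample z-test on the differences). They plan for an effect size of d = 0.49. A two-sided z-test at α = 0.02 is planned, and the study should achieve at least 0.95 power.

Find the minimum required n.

n = 66

Set Φ(δ − 2.326) = 0.95; then δ − 2.326 = Φ⁻¹(0.95) = 1.645, giving δ = 3.971.
(Ignoring the negligible lower-tail rejection probability gives the usual closed-form inversion.)
δ = d·√n ⇒ n = (δ/d)² = (3.971 / 0.49)² = 65.68.
Rounding up, n = 66.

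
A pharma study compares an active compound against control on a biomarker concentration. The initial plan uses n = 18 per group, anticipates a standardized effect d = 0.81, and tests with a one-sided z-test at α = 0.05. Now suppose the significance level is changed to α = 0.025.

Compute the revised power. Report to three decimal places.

Power ≈ 0.681

δ = d·√(n/2) = 0.81 × √(18/2) = 2.4300 (unchanged). New critical value: z_{0.025} = 1.960.
Revised power = Φ(δ − 1.960) = Φ(0.470) = 0.6808.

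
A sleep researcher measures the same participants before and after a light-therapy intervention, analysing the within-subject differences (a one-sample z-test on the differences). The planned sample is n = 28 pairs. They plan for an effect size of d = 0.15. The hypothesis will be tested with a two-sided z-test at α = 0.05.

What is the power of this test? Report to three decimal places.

Power ≈ 0.125

Noncentrality parameter: λ = d·√n = 0.15 × √28 = 0.7937
Critical value for a two-sided test at α = 0.05: z_{α/2} = 1.960.
Power = Φ(λ − 1.960) + Φ(−λ − 1.960) = Φ(-1.166) + Φ(-2.754) = 0.1218 + 0.0029 = 0.1247.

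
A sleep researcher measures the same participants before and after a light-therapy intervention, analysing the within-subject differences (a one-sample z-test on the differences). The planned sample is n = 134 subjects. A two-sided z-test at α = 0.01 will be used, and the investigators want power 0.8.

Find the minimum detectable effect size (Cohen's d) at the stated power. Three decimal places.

d ≈ 0.295

Need Φ(δ − 2.576) = 0.8, so δ = 2.576 + 0.842 = 3.417.
(Lower-tail contribution to power is negligible for δ > 0.)
δ = d·√n ⇒ d = δ/√n = 3.417/√134 = 0.2952.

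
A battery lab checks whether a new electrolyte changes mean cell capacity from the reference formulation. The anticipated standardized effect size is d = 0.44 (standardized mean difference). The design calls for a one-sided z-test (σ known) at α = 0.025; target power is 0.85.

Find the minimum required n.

Set Φ(δ − 1.960) = 0.85; then δ − 1.960 = Φ⁻¹(0.85) = 1.036, giving δ = 2.996.
δ = d·√n ⇒ n = (δ/d)² = (2.996 / 0.44)² = 46.38.
Rounding up, n = 47.

n = 47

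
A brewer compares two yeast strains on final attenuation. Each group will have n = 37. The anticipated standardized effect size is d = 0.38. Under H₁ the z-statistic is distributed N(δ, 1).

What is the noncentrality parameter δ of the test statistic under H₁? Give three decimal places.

δ ≈ 1.634

δ = d·√(n/2) = 0.38 × √(37/2) = 1.6344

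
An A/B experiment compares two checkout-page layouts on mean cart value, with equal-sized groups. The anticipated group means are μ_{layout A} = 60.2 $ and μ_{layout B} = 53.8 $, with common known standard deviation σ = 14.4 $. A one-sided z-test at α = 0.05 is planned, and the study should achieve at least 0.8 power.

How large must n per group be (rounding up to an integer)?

n = 63 per group

Standardized effect: d = |μ_{layout A} − μ_{layout B}| / σ = |60.2 − 53.8| / 14.4 = 0.4444
For power 0.8 need Φ(δ − z_{0.05}) = 0.8, so δ = z_{0.05} + z_{0.20} = 1.645 + 0.842 = 2.486.
δ = d·√(n/2) ⇒ n = 2(δ/d)² = 2 × (2.486 / 0.4444)² = 62.60.
Round up to the next whole unit.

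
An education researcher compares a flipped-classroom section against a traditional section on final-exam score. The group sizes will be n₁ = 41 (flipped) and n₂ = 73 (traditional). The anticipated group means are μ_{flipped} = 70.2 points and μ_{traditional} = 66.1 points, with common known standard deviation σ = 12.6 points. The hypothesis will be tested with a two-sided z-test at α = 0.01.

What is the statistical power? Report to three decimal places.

Standardized effect: d = |μ_{flipped} − μ_{traditional}| / σ = |70.2 − 66.1| / 12.6 = 0.3254
Noncentrality parameter: δ = d / √(1/n₁ + 1/n₂) = 0.3254 / √(1/41 + 1/73) = 1.6673
Two-sided α = 0.01 → critical value z_{0.005} = 2.576.
Power = Φ(δ − 2.576) + Φ(−δ − 2.576) = Φ(-0.909) + Φ(-4.243) = 0.1818 + 0.0000 = 0.1818.

Power ≈ 0.182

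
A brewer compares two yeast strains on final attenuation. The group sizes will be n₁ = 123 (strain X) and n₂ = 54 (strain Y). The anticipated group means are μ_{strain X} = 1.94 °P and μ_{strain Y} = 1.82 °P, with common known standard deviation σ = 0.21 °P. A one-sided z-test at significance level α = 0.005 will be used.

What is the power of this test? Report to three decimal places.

Power ≈ 0.822

Standardized effect: d = |μ_{strain X} − μ_{strain Y}| / σ = |1.94 − 1.82| / 0.21 = 0.5714
Noncentrality parameter: λ = d / √(1/n₁ + 1/n₂) = 0.5714 / √(1/123 + 1/54) = 3.5005
One-sided α = 0.005 → critical value z_{0.005} = 2.576.
Power = Φ(λ − 2.576) = Φ(0.925) = 0.8224.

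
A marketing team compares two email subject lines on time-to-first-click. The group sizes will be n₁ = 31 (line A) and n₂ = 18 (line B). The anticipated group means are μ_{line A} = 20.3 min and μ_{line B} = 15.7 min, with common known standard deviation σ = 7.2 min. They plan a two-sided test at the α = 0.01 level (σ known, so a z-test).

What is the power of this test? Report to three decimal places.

Standardized effect: d = |μ_{line A} − μ_{line B}| / σ = |20.3 − 15.7| / 7.2 = 0.6389
Noncentrality parameter: δ = d / √(1/n₁ + 1/n₂) = 0.6389 / √(1/31 + 1/18) = 2.1560
Critical value for a two-sided test at α = 0.01: z_{α/2} = 2.576.
Power = Φ(δ − 2.576) + Φ(−δ − 2.576) = Φ(-0.420) + Φ(-4.732) = 0.3373 + 0.0000 = 0.3373.

Power ≈ 0.337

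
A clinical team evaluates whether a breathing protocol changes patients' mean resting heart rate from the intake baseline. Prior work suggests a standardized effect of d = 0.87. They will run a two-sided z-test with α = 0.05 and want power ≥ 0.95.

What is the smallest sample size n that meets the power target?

n = 18

Set Φ(δ − 1.960) = 0.95; then δ − 1.960 = Φ⁻¹(0.95) = 1.645, giving δ = 3.605.
(The Φ(−δ − z_{α/2}) term is vanishingly small for δ > 0 and is dropped in the standard sample-size formula.)
δ = d·√n ⇒ n = (δ/d)² = (3.605 / 0.87)² = 17.17.
Round up to the next whole unit.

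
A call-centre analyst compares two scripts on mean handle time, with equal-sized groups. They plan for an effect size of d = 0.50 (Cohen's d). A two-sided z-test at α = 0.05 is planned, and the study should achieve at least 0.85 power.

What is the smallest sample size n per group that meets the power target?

For power 0.85 need Φ(δ − z_{0.025}) = 0.85, so δ = z_{0.025} + z_{0.15} = 1.960 + 1.036 = 2.996.
(The Φ(−δ − z_{α/2}) term is vanishingly small for δ > 0 and is dropped in the standard sample-size formula.)
δ = d·√(n/2) ⇒ n = 2(δ/d)² = 2 × (2.996 / 0.50)² = 71.83.
Round up to the next whole unit.

n = 72 per group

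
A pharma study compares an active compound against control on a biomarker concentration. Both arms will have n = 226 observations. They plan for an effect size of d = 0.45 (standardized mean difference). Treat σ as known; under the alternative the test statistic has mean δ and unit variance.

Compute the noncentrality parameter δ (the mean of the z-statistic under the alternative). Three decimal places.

δ = d·√(n/2) = 0.45 × √(226/2) = 4.7836

δ ≈ 4.784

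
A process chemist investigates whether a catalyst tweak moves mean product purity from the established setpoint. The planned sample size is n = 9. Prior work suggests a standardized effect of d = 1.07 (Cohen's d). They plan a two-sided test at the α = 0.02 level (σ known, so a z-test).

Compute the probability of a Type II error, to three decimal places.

β ≈ 0.188

Noncentrality parameter: δ = d·√n = 1.07 × √9 = 3.2100
Two-sided α = 0.02 → critical value z_{0.01} = 2.326.
Power = Φ(δ − 2.326) + Φ(−δ − 2.326) = Φ(0.884) + Φ(-5.536) = 0.8116 + 0.0000 = 0.8116.
Type II error: β = 1 − power = 1 − 0.8116 = 0.1884.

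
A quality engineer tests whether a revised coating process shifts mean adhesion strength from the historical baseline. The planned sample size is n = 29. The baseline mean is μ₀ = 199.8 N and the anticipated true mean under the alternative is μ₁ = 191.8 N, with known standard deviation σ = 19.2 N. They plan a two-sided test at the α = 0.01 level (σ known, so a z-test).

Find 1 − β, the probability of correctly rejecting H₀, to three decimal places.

Standardized effect: d = |μ₁ − μ₀| / σ = |191.8 − 199.8| / 19.2 = 0.4167
Noncentrality parameter: δ = d·√n = 0.4167 × √29 = 2.2438
Critical value for a two-sided test at α = 0.01: z_{α/2} = 2.576.
Power = Φ(δ − 2.576) + Φ(−δ − 2.576) = Φ(-0.332) + Φ(-4.820) = 0.3699 + 0.0000 = 0.3699.

Power ≈ 0.370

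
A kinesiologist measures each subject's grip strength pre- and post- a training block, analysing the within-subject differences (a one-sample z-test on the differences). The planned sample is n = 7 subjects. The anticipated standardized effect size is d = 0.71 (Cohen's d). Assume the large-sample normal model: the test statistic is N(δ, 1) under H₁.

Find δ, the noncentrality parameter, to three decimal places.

The noncentrality parameter scales effect size by the design's sample-size factor: δ = d·√n = 0.71 × √7 = 1.8785

δ ≈ 1.878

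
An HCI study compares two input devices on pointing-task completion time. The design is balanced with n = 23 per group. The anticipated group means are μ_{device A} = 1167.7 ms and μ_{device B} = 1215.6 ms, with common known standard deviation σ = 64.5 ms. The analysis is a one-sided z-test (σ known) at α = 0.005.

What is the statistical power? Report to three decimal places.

Standardized effect: d = |μ_{device A} − μ_{device B}| / σ = |1167.7 − 1215.6| / 64.5 = 0.7426
Noncentrality parameter: λ = d·√(n/2) = 0.7426 × √(23/2) = 2.5184
One-sided α = 0.005 → critical value z_{0.005} = 2.576.
Power = P(Z > 2.576 − λ) = Φ(-0.057) = 0.4771.

Power ≈ 0.477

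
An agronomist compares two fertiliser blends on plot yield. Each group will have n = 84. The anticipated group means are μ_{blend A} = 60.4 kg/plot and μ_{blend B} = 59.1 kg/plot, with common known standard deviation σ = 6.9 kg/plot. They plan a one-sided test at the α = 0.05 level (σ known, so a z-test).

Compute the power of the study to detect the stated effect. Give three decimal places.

Power ≈ 0.336

Standardized effect: d = |μ_{blend A} − μ_{blend B}| / σ = |60.4 − 59.1| / 6.9 = 0.1884
Noncentrality parameter: δ = d·√(n/2) = 0.1884 × √(84/2) = 1.2210
Critical value for a one-sided test at α = 0.05: z_α = 1.645.
Power = Φ(δ − 1.645) = Φ(-0.424) = 0.3358.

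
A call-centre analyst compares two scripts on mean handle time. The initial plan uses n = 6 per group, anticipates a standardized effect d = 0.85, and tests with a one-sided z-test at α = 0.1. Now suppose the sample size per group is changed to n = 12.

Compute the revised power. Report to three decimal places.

With n = 12 per group: δ = d·√(n/2) = 0.85 × √(12/2) = 2.0821. Critical value z_{0.1} = 1.282.
Revised power = Φ(δ − 1.282) = Φ(0.801) = 0.7883.

Power ≈ 0.788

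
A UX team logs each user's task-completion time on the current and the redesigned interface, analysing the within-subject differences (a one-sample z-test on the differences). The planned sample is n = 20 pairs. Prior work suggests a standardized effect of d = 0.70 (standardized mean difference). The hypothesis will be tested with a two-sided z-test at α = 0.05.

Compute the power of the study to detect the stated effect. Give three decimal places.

Noncentrality parameter: δ = d·√n = 0.70 × √20 = 3.1305
Critical value for a two-sided test at α = 0.05: z_{α/2} = 1.960.
Power = Φ(δ − 1.960) + Φ(−δ − 1.960) = Φ(1.171) + Φ(-5.090) = 0.8791 + 0.0000 = 0.8791.

Power ≈ 0.879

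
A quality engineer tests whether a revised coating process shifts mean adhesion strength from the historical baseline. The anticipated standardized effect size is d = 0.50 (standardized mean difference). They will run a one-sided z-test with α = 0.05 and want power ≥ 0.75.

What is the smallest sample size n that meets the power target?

For power 0.75 need Φ(δ − z_{0.05}) = 0.75, so δ = z_{0.05} + z_{0.25} = 1.645 + 0.674 = 2.319.
δ = d·√n ⇒ n = (δ/d)² = (2.319 / 0.50)² = 21.52.
Round up to the next whole unit.

n = 22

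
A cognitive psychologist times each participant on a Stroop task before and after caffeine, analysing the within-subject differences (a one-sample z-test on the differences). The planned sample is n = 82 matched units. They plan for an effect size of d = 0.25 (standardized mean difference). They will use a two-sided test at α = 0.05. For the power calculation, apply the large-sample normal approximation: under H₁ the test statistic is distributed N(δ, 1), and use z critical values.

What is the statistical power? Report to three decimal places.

Power ≈ 0.619

Noncentrality parameter: δ = d·√n = 0.25 × √82 = 2.2638
Critical value for a two-sided test at α = 0.05: z_{α/2} = 1.960.
Power = Φ(δ − 1.960) + Φ(−δ − 1.960) = Φ(0.304) + Φ(-4.224) = 0.6194 + 0.0000 = 0.6194.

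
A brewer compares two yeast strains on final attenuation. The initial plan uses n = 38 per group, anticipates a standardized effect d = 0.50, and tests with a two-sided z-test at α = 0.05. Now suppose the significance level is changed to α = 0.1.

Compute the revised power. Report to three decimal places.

Power ≈ 0.704

δ = d·√(n/2) = 0.50 × √(38/2) = 2.1794 (unchanged). New critical value: z_{0.05} = 1.645.
Revised power = Φ(δ − 1.645) + Φ(−δ − 1.645) = Φ(0.535) + Φ(-3.824) = 0.7035 + 0.0001 = 0.7036.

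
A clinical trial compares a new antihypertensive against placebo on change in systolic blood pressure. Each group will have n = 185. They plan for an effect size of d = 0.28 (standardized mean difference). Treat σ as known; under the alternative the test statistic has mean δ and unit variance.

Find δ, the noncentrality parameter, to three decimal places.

δ ≈ 2.693

The noncentrality parameter scales effect size by the design's sample-size factor: δ = d·√(n/2) = 0.28 × √(185/2) = 2.6930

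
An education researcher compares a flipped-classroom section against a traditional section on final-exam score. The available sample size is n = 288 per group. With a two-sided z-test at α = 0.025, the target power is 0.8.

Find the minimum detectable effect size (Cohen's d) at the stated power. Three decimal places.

d ≈ 0.257

Need Φ(δ − 2.241) = 0.8, so δ = 2.241 + 0.842 = 3.083.
(The second rejection-region term Φ(−δ − z_{α/2}) is negligible and dropped.)
δ = d·√(n/2) ⇒ d = δ/√(n/2) = 3.083/√(288/2) = 0.2569.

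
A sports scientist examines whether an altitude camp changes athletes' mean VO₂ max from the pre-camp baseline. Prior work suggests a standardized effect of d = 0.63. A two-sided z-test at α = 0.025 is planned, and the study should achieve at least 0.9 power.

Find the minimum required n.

Set Φ(δ − 2.241) = 0.9; then δ − 2.241 = Φ⁻¹(0.9) = 1.282, giving δ = 3.523.
(For δ > 0 the lower-tail rejection region contributes negligibly to power, so the one-term inversion is standard.)
δ = d·√n ⇒ n = (δ/d)² = (3.523 / 0.63)² = 31.27.
Rounding up, n = 32.

n = 32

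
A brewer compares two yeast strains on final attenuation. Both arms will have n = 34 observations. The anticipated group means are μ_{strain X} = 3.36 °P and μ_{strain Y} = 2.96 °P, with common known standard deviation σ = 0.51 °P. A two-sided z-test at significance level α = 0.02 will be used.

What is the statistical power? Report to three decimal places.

Standardized effect: d = |μ_{strain X} − μ_{strain Y}| / σ = |3.36 − 2.96| / 0.51 = 0.7843
Noncentrality parameter: δ = d·√(n/2) = 0.7843 × √(34/2) = 3.2338
Two-sided α = 0.02 → critical value z_{0.01} = 2.326.
Power = Φ(δ − 2.326) + Φ(−δ − 2.326) = Φ(0.907) + Φ(-5.560) = 0.8179 + 0.0000 = 0.8179.

Power ≈ 0.818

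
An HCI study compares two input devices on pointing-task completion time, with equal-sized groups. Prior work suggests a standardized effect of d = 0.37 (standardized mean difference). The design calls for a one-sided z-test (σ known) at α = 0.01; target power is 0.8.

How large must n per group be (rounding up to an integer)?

n = 147 per group

Set Φ(δ − 2.326) = 0.8; then δ − 2.326 = Φ⁻¹(0.8) = 0.842, giving δ = 3.168.
δ = d·√(n/2) ⇒ n = 2(δ/d)² = 2 × (3.168 / 0.37)² = 146.62.
Rounding up, n = 147 per group.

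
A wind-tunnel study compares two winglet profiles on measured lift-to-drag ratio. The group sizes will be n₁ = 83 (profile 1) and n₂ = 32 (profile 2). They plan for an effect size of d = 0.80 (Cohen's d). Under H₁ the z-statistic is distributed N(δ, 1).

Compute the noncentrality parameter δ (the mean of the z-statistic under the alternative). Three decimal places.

δ ≈ 3.845

δ = d / √(1/n₁ + 1/n₂) = 0.80 / √(1/83 + 1/32) = 3.8446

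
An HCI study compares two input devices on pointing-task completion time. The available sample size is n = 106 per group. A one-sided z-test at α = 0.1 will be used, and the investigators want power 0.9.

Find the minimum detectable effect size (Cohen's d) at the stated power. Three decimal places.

Need Φ(δ − 1.282) = 0.9, so δ = 1.282 + 1.282 = 2.563.
δ = d·√(n/2) ⇒ d = δ/√(n/2) = 2.563/√(106/2) = 0.3521.

d ≈ 0.352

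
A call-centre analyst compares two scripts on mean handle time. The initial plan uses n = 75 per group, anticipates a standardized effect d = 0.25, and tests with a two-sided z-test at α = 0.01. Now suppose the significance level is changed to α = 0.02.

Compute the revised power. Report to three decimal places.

Power ≈ 0.213

δ = d·√(n/2) = 0.25 × √(75/2) = 1.5309 (unchanged). New critical value: z_{0.01} = 2.326.
Revised power = Φ(δ − 2.326) + Φ(−δ − 2.326) = Φ(-0.795) + Φ(-3.857) = 0.2132 + 0.0001 = 0.2132.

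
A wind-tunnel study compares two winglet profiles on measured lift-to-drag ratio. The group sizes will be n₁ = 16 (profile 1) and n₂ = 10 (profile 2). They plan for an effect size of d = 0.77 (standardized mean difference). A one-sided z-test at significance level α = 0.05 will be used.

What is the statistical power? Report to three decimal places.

Noncentrality parameter: δ = d / √(1/n₁ + 1/n₂) = 0.77 / √(1/16 + 1/10) = 1.9101
One-sided α = 0.05 → critical value z_{0.05} = 1.645.
Power = Φ(δ − 1.645) = Φ(0.265) = 0.6046.

Power ≈ 0.605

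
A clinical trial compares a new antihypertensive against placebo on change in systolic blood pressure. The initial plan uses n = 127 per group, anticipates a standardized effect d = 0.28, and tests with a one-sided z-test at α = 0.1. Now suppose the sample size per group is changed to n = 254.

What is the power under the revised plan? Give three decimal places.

With n = 254 per group: δ = d·√(n/2) = 0.28 × √(254/2) = 3.1554. Critical value z_{0.1} = 1.282.
Revised power = Φ(δ − 1.282) = Φ(1.874) = 0.9695.

Power ≈ 0.970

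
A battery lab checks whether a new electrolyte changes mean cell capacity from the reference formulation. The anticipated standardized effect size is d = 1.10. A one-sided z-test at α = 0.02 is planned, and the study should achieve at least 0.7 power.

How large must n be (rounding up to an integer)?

n = 6

Set Φ(δ − 2.054) = 0.7; then δ − 2.054 = Φ⁻¹(0.7) = 0.524, giving δ = 2.578.
δ = d·√n ⇒ n = (δ/d)² = (2.578 / 1.10)² = 5.49.
Rounding up, n = 6.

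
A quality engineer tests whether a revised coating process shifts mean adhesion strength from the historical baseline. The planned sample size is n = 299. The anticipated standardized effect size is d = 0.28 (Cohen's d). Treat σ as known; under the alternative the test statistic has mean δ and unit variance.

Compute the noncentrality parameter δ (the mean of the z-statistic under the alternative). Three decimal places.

δ ≈ 4.842

The noncentrality parameter scales effect size by the design's sample-size factor: δ = d·√n = 0.28 × √299 = 4.8417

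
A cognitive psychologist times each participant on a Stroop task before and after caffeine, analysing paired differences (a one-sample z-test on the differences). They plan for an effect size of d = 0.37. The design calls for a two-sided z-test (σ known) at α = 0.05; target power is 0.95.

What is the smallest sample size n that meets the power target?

n = 95

For power 0.95 need Φ(δ − z_{0.025}) = 0.95, so δ = z_{0.025} + z_{0.05} = 1.960 + 1.645 = 3.605.
(For δ > 0 the lower-tail rejection region contributes negligibly to power, so the one-term inversion is standard.)
δ = d·√n ⇒ n = (δ/d)² = (3.605 / 0.37)² = 94.92.
Rounding up, n = 95.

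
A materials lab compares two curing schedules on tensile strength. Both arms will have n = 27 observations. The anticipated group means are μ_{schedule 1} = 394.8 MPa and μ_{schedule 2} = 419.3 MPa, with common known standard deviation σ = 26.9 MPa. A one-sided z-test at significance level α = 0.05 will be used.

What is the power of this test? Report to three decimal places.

Standardized effect: d = |μ_{schedule 1} − μ_{schedule 2}| / σ = |394.8 − 419.3| / 26.9 = 0.9108
Noncentrality parameter: δ = d·√(n/2) = 0.9108 × √(27/2) = 3.3464
Critical value for a one-sided test at α = 0.05: z_α = 1.645.
Power = P(Z > 1.645 − δ) = Φ(1.702) = 0.9556.

Power ≈ 0.956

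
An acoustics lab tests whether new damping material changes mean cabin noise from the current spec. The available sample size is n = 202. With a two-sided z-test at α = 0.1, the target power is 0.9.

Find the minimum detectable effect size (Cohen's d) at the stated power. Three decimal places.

d ≈ 0.206

Need Φ(δ − 1.645) = 0.9, so δ = 1.645 + 1.282 = 2.926.
(The second rejection-region term Φ(−δ − z_{α/2}) is negligible and dropped.)
δ = d·√n ⇒ d = δ/√n = 2.926/√202 = 0.2059.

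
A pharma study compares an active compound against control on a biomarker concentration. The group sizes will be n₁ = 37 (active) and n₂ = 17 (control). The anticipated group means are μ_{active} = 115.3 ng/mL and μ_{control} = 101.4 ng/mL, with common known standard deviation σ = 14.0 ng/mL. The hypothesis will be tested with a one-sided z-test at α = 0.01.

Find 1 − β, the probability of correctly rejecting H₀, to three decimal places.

Standardized effect: d = |μ_{active} − μ_{control}| / σ = |115.3 − 101.4| / 14.0 = 0.9929
Noncentrality parameter: δ = d / √(1/n₁ + 1/n₂) = 0.9929 / √(1/37 + 1/17) = 3.3886
Critical value for a one-sided test at α = 0.01: z_α = 2.326.
Power = Φ(δ − 2.326) = Φ(1.062) = 0.8559.

Power ≈ 0.856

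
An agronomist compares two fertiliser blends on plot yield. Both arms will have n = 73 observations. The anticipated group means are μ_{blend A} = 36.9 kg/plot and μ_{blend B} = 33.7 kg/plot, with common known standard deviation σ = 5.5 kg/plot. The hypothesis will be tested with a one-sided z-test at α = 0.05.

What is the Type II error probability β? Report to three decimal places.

β ≈ 0.031

Standardized effect: d = |μ_{blend A} − μ_{blend B}| / σ = |36.9 − 33.7| / 5.5 = 0.5818
Noncentrality parameter: δ = d·√(n/2) = 0.5818 × √(73/2) = 3.5151
Critical value for a one-sided test at α = 0.05: z_α = 1.645.
Power = Φ(δ − 1.645) = Φ(1.870) = 0.9693.
Type II error: β = 1 − power = 1 − 0.9693 = 0.0307.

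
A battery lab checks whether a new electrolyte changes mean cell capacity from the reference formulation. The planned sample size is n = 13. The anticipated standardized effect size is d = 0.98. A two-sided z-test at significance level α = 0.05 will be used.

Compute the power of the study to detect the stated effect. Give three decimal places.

Noncentrality parameter: δ = d·√n = 0.98 × √13 = 3.5334
Critical value for a two-sided test at α = 0.05: z_{α/2} = 1.960.
Power = Φ(δ − 1.960) + Φ(−δ − 1.960) = Φ(1.573) + Φ(-5.493) = 0.9422 + 0.0000 = 0.9422.

Power ≈ 0.942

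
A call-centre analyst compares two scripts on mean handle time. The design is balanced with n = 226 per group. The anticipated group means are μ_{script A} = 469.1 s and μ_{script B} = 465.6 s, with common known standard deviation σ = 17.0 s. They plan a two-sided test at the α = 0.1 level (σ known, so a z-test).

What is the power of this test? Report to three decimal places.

Standardized effect: d = |μ_{script A} − μ_{script B}| / σ = |469.1 − 465.6| / 17.0 = 0.2059
Noncentrality parameter: δ = d·√(n/2) = 0.2059 × √(226/2) = 2.1886
Critical value for a two-sided test at α = 0.1: z_{α/2} = 1.645.
Power = Φ(δ − 1.645) + Φ(−δ − 1.645) = Φ(0.544) + Φ(-3.833) = 0.7067 + 0.0001 = 0.7067.

Power ≈ 0.707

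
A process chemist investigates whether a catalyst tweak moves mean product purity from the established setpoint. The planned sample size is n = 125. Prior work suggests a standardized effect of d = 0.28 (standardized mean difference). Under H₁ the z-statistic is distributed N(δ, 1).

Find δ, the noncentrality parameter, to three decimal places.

δ ≈ 3.130

The noncentrality parameter scales effect size by the design's sample-size factor: δ = d·√n = 0.28 × √125 = 3.1305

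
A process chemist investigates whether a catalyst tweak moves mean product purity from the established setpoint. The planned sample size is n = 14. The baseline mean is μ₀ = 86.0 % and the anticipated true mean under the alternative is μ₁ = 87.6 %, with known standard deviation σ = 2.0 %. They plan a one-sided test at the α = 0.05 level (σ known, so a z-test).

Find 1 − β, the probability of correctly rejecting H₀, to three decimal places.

Standardized effect: d = |μ₁ − μ₀| / σ = |87.6 − 86.0| / 2.0 = 0.8000
Noncentrality parameter: δ = d·√n = 0.8000 × √14 = 2.9933
Critical value for a one-sided test at α = 0.05: z_α = 1.645.
Power = P(Z > 1.645 − δ) = Φ(1.348) = 0.9112.

Power ≈ 0.911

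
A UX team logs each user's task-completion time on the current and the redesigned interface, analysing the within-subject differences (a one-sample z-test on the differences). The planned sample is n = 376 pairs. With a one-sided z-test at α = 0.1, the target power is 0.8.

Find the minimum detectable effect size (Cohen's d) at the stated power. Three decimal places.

Need Φ(δ − 1.282) = 0.8, so δ = 1.282 + 0.842 = 2.123.
δ = d·√n ⇒ d = δ/√n = 2.123/√376 = 0.1095.

d ≈ 0.109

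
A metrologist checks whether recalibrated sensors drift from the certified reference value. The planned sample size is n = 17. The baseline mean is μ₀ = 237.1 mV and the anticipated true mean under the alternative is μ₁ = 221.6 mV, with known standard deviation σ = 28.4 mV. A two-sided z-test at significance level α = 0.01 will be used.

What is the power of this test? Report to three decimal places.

Power ≈ 0.372

Standardized effect: d = |μ₁ − μ₀| / σ = |221.6 − 237.1| / 28.4 = 0.5458
Noncentrality parameter: δ = d·√n = 0.5458 × √17 = 2.2503
Two-sided α = 0.01 → critical value z_{0.005} = 2.576.
Power = Φ(δ − 2.576) + Φ(−δ − 2.576) = Φ(-0.326) + Φ(-4.826) = 0.3724 + 0.0000 = 0.3724.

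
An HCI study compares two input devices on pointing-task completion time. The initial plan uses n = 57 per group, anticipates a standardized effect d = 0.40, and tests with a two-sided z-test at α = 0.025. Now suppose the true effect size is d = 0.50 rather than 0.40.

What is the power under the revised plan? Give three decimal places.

Power ≈ 0.666

With d = 0.50: δ = d·√(n/2) = 0.50 × √(57/2) = 2.6693. Critical value z_{0.0125} = 2.241.
Revised power = Φ(δ − 2.241) + Φ(−δ − 2.241) = Φ(0.428) + Φ(-4.911) = 0.6656 + 0.0000 = 0.6656.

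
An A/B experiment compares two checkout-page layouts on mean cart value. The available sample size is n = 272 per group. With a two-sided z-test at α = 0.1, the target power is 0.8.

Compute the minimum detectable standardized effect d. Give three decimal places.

d ≈ 0.213

Required noncentrality: δ = z_{0.05} + z_{0.20} = 1.645 + 0.842 = 2.486.
(Lower-tail contribution to power is negligible for δ > 0.)
δ = d·√(n/2) ⇒ d = δ/√(n/2) = 2.486/√(272/2) = 0.2132.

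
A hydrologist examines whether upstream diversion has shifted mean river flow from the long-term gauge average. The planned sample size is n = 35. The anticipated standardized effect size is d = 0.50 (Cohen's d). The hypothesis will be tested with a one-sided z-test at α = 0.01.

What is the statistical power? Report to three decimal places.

Power ≈ 0.736

Noncentrality parameter: λ = d·√n = 0.50 × √35 = 2.9580
One-sided α = 0.01 → critical value z_{0.01} = 2.326.
Power = P(Z > 2.326 − λ) = Φ(0.632) = 0.7362.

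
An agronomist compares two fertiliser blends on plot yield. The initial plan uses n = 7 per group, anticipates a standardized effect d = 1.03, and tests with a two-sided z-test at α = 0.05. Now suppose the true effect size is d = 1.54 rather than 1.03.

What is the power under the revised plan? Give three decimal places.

Power ≈ 0.822

With d = 1.54: δ = d·√(n/2) = 1.54 × √(7/2) = 2.8811. Critical value z_{0.025} = 1.960.
Revised power = Φ(δ − 1.960) + Φ(−δ − 1.960) = Φ(0.921) + Φ(-4.841) = 0.8215 + 0.0000 = 0.8215.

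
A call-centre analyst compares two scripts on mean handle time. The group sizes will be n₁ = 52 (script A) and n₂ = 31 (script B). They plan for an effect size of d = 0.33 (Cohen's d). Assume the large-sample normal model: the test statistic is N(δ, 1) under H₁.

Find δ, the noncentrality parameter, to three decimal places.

δ ≈ 1.454

The noncentrality parameter scales effect size by the design's sample-size factor: δ = d / √(1/n₁ + 1/n₂) = 0.33 / √(1/52 + 1/31) = 1.4543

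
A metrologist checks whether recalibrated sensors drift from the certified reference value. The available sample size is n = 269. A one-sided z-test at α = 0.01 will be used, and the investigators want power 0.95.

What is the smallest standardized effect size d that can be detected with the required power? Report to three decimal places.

d ≈ 0.242

Need Φ(δ − 2.326) = 0.95, so δ = 2.326 + 1.645 = 3.971.
δ = d·√n ⇒ d = δ/√n = 3.971/√269 = 0.2421.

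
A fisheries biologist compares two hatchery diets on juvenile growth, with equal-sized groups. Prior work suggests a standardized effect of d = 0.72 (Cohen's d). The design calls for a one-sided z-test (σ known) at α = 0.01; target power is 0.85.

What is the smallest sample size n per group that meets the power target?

For power 0.85 need Φ(δ − z_{0.01}) = 0.85, so δ = z_{0.01} + z_{0.15} = 2.326 + 1.036 = 3.363.
δ = d·√(n/2) ⇒ n = 2(δ/d)² = 2 × (3.363 / 0.72)² = 43.63.
Round up to the next whole unit.

n = 44 per group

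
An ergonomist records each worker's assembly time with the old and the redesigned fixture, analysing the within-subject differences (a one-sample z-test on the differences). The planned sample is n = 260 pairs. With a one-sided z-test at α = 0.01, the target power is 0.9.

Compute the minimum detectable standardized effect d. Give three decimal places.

d ≈ 0.224

Required noncentrality: δ = z_{0.01} + z_{0.10} = 2.326 + 1.282 = 3.608.
δ = d·√n ⇒ d = δ/√n = 3.608/√260 = 0.2238.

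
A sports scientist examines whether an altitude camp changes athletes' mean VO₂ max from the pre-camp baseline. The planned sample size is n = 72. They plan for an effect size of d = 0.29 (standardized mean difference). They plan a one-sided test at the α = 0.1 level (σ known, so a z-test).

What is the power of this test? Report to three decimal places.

Noncentrality parameter: λ = d·√n = 0.29 × √72 = 2.4607
Critical value for a one-sided test at α = 0.1: z_α = 1.282.
Power = P(Z > 1.282 − λ) = Φ(1.179) = 0.8808.

Power ≈ 0.881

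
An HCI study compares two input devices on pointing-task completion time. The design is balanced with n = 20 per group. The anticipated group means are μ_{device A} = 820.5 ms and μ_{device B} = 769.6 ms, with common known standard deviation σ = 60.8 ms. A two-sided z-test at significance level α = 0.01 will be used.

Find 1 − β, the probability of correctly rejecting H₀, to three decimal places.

Power ≈ 0.529

Standardized effect: d = |μ_{device A} − μ_{device B}| / σ = |820.5 − 769.6| / 60.8 = 0.8372
Noncentrality parameter: δ = d·√(n/2) = 0.8372 × √(20/2) = 2.6474
Critical value for a two-sided test at α = 0.01: z_{α/2} = 2.576.
Power = Φ(δ − 2.576) + Φ(−δ − 2.576) = Φ(0.072) + Φ(-5.223) = 0.5285 + 0.0000 = 0.5285.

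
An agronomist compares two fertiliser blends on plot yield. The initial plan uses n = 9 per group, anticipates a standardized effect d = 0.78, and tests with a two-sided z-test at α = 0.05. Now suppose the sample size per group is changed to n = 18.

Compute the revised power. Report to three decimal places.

Power ≈ 0.648

With n = 18 per group: δ = d·√(n/2) = 0.78 × √(18/2) = 2.3400. Critical value z_{0.025} = 1.960.
Revised power = Φ(δ − 1.960) + Φ(−δ − 1.960) = Φ(0.380) + Φ(-4.300) = 0.6480 + 0.0000 = 0.6480.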